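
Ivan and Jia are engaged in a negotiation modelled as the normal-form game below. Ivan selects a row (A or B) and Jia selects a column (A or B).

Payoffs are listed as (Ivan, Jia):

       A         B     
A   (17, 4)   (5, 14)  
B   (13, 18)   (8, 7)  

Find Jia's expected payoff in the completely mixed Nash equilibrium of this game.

32/3

First find x, the probability Ivan plays A, from Jia's indifference between A and B: 4x + 18(1−x) = 14x + 7(1−x), giving x = 11/21.
Since Jia is indifferent in equilibrium, Jia's expected payoff equals the payoff from either column against (11/21, 10/21). Using A: 4(11/21) + 18(10/21) = 32/3.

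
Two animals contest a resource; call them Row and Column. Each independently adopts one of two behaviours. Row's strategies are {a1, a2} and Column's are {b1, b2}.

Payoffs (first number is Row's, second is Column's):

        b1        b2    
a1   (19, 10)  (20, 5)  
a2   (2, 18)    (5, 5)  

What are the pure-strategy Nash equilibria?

(a1, b1): Row gets 19 ≥ 2 from a2, and Column gets 10 ≥ 5 from b2 — Nash equilibrium.
(a1, b2): Column prefers b1 (10 > 5) — not an equilibrium.
(a2, b1): Row prefers a1 (19 > 2) — not an equilibrium.
(a2, b2): Row prefers a1 (20 > 5); Column prefers b1 (18 > 5) — not an equilibrium.

(a1, b1)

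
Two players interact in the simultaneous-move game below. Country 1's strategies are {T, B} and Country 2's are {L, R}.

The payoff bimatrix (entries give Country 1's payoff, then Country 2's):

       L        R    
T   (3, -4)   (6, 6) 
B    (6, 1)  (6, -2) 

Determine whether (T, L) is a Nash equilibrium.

At (T, L), Country 1 earns 3; switching to B would give 6, so Country 1 would deviate.
Country 2 earns -4; switching to R would give 6, so Country 2 would deviate.
Since at least one player can profitably deviate, this is not a Nash equilibrium.

No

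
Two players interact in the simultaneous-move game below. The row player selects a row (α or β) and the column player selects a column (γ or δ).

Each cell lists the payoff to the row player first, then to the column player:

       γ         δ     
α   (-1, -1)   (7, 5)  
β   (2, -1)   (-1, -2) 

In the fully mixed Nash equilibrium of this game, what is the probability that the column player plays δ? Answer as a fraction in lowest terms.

Let c be the probability that the column player plays γ. In a completely mixed equilibrium, the row player must be indifferent between α and β.
The row player's expected payoff from α is −c + 7(1−c); from β it is 2c − (1−c).
Setting these equal: −8c + 7 = 3c − 1, so c = 8/11.
Therefore the column player plays δ with probability 1 − 8/11 = 3/11.

3/11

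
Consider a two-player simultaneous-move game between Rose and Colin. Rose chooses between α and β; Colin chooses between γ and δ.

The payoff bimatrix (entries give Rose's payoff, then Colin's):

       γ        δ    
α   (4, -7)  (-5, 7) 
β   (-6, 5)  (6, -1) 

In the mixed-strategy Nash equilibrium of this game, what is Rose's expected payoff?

First find q, the probability Colin plays γ, from Rose's indifference between α and β: 4q − 5(1−q) = −6q + 6(1−q), giving q = 11/21.
Since Rose is indifferent in equilibrium, Rose's expected payoff equals the payoff from either row against (11/21, 10/21). Using α: 4(11/21) − 5(10/21) = -2/7.

-2/7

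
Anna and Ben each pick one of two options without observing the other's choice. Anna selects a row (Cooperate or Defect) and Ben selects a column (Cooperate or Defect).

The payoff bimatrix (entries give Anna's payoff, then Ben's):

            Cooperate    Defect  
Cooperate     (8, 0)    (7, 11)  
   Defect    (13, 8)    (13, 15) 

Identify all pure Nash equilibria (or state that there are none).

(Defect, Defect)

(Cooperate, Cooperate): Anna prefers Defect (13 > 8); Ben prefers Defect (11 > 0) — not an equilibrium.
(Cooperate, Defect): Anna prefers Defect (13 > 7) — not an equilibrium.
(Defect, Cooperate): Ben prefers Defect (15 > 8) — not an equilibrium.
(Defect, Defect): Anna gets 13 ≥ 7 from Cooperate, and Ben gets 15 ≥ 8 from Cooperate — Nash equilibrium.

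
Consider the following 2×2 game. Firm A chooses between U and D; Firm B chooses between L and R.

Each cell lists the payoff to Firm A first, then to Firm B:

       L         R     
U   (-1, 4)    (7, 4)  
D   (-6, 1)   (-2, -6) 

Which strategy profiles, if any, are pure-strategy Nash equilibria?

(U, L) and (U, R)

(U, L): Firm A gets -1 ≥ -6 from D, and Firm B gets 4 ≥ 4 from R — Nash equilibrium.
(U, R): Firm A gets 7 ≥ -2 from D, and Firm B gets 4 ≥ 4 from L — Nash equilibrium.
(D, L): Firm A prefers U (-1 > -6) — not an equilibrium.
(D, R): Firm A prefers U (7 > -2); Firm B prefers L (1 > -6) — not an equilibrium.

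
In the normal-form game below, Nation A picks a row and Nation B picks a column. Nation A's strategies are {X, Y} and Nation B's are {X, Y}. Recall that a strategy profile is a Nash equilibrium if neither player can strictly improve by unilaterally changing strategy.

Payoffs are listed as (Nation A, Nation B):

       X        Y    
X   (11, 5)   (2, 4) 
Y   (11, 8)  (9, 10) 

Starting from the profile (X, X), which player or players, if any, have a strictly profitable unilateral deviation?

Nation A at (X, X) earns 11; deviating to Y yields 11 — not better.
Nation B earns 5; deviating to Y yields 4 — not better.
Neither player can strictly improve; the profile is a Nash equilibrium.

Neither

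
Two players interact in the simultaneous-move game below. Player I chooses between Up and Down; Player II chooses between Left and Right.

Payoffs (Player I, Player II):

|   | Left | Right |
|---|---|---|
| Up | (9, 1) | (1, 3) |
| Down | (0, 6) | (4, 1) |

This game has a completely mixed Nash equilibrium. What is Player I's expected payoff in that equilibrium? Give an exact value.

First find y, the probability Player II plays Left, from Player I's indifference between Up and Down: 9y + (1−y) = 4(1−y), giving y = 1/4.
Since Player I is indifferent in equilibrium, Player I's expected payoff equals the payoff from either row against (1/4, 3/4). Using Up: 9(1/4) + (3/4) = 3.

3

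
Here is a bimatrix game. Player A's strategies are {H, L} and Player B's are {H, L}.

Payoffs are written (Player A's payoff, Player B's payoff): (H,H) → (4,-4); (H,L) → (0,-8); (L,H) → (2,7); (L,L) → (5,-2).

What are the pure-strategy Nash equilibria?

(H, H): Player A gets 4 ≥ 2 from L, and Player B gets -4 ≥ -8 from L — Nash equilibrium.
(H, L): Player A prefers L (5 > 0); Player B prefers H (-4 > -8) — not an equilibrium.
(L, H): Player A prefers H (4 > 2) — not an equilibrium.
(L, L): Player B prefers H (7 > -2) — not an equilibrium.

(H, H)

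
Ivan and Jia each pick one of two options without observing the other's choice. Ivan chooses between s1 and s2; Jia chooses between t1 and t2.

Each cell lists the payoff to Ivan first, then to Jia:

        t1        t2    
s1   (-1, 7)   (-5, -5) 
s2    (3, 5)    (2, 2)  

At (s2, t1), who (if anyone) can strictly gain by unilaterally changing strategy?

Neither

Ivan at (s2, t1) earns 3; deviating to s1 yields -1 — not better.
Jia earns 5; deviating to t2 yields 2 — not better.
Neither player can strictly improve; the profile is a Nash equilibrium.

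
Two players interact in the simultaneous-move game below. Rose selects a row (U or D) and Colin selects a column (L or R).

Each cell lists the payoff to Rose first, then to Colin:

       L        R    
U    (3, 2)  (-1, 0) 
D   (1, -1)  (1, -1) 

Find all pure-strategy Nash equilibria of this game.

(U, L) and (D, R)

(U, L): Rose gets 3 ≥ 1 from D, and Colin gets 2 ≥ 0 from R — Nash equilibrium.
(U, R): Rose prefers D (1 > -1); Colin prefers L (2 > 0) — not an equilibrium.
(D, L): Rose prefers U (3 > 1) — not an equilibrium.
(D, R): Rose gets 1 ≥ -1 from U, and Colin gets -1 ≥ -1 from L — Nash equilibrium.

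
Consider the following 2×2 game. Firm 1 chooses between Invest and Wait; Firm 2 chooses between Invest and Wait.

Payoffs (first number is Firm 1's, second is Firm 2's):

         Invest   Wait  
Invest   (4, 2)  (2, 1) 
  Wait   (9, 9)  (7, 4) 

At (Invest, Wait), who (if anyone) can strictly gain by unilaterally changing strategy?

Both

Firm 1 at (Invest, Wait) earns 2; deviating to Wait yields 7 — a strict improvement.
Firm 2 earns 1; deviating to Invest yields 2 — a strict improvement.
Both Firm 1 and Firm 2 have strictly profitable deviations.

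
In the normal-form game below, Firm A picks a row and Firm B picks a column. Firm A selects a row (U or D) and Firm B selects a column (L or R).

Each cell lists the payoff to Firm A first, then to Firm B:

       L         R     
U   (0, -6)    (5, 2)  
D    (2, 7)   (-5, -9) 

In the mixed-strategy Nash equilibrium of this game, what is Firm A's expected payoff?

First find y, the probability Firm B plays L, from Firm A's indifference between U and D: 5(1−y) = 2y − 5(1−y), giving y = 5/6.
Since Firm A is indifferent in equilibrium, Firm A's expected payoff equals the payoff from either row against (5/6, 1/6). Using U: 5(1/6) = 5/6.

5/6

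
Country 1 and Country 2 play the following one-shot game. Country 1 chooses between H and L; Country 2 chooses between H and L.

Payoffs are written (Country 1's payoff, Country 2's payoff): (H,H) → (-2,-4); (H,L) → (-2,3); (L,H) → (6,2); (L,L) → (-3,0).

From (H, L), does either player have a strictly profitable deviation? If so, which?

Country 1 at (H, L) earns -2; deviating to L yields -3 — not better.
Country 2 earns 3; deviating to H yields -4 — not better.
Neither player can strictly improve; the profile is a Nash equilibrium.

Neither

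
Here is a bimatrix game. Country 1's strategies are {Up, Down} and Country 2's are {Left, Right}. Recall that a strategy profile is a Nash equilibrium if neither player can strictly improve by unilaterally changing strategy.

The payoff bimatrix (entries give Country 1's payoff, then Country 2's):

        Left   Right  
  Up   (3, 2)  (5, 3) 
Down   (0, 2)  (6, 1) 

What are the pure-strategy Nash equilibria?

(Up, Left): Country 2 prefers Right (3 > 2) — not an equilibrium.
(Up, Right): Country 1 prefers Down (6 > 5) — not an equilibrium.
(Down, Left): Country 1 prefers Up (3 > 0) — not an equilibrium.
(Down, Right): Country 2 prefers Left (2 > 1) — not an equilibrium.

none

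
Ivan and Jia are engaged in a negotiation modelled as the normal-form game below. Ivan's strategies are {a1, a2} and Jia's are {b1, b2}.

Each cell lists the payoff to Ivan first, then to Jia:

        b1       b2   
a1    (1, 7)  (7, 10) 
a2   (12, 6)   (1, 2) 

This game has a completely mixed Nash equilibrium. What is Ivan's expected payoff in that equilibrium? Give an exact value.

83/17

First find q, the probability Jia plays b1, from Ivan's indifference between a1 and a2: q + 7(1−q) = 12q + (1−q), giving q = 6/17.
Since Ivan is indifferent in equilibrium, Ivan's expected payoff equals the payoff from either row against (6/17, 11/17). Using a1: (6/17) + 7(11/17) = 83/17.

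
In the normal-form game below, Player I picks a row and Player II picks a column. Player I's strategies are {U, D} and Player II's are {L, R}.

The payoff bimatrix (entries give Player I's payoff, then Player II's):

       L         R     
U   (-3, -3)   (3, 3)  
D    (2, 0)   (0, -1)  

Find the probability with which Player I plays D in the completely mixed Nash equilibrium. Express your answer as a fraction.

Let p be the probability that Player I plays U. In a completely mixed equilibrium, Player II must be indifferent between L and R.
Player II's expected payoff from L is −3p; from R it is 3p − (1−p).
Setting these equal: −3p = 4p − 1, so p = 1/7.
Therefore Player I plays D with probability 1 − 1/7 = 6/7.

6/7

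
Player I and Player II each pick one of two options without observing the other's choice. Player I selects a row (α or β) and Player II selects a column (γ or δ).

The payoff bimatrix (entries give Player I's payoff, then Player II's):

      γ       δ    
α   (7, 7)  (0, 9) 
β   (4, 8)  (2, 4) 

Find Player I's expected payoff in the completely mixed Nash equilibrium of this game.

First find y, the probability Player II plays γ, from Player I's indifference between α and β: 7y = 4y + 2(1−y), giving y = 2/5.
Since Player I is indifferent in equilibrium, Player I's expected payoff equals the payoff from either row against (2/5, 3/5). Using α: 7(2/5) = 14/5.

14/5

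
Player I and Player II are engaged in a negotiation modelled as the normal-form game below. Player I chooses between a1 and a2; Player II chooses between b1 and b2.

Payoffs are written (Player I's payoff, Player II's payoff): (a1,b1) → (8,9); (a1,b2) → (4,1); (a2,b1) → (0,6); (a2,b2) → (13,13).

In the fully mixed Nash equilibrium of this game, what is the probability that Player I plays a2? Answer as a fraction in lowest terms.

8/15

Let r be the probability that Player I plays a1. In a completely mixed equilibrium, Player II must be indifferent between b1 and b2.
Player II's expected payoff from b1 is 9r + 6(1−r); from b2 it is r + 13(1−r).
Setting these equal: 3r + 6 = −12r + 13, so r = 7/15.
Therefore Player I plays a2 with probability 1 − 7/15 = 8/15.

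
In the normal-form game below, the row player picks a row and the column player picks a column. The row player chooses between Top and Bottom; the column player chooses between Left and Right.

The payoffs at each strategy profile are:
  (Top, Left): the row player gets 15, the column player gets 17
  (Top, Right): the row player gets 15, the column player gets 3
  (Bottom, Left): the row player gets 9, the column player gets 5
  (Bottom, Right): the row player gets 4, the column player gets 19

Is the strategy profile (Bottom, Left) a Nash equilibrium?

No

At (Bottom, Left), the row player earns 9; switching to Top would give 15, so the row player would deviate.
The column player earns 5; switching to Right would give 19, so the column player would deviate.
Since at least one player can profitably deviate, this is not a Nash equilibrium.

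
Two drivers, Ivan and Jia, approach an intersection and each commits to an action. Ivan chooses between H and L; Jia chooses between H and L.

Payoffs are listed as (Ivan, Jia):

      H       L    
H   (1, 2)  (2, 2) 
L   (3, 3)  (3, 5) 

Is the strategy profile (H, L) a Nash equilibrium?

At (H, L), Ivan earns 2; switching to L would give 3, so Ivan would deviate.
Jia earns 2; switching to H would give 2, so Jia has no profitable deviation.
Since at least one player can profitably deviate, this is not a Nash equilibrium.

No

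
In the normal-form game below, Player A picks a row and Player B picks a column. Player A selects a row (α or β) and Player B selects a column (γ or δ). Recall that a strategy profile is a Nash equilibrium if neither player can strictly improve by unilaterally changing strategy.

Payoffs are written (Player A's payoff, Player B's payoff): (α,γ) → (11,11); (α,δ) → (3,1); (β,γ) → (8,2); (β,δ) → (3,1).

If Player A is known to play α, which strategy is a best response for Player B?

γ

Against α, Player B earns 11 from γ and 1 from δ.
So γ is the best response.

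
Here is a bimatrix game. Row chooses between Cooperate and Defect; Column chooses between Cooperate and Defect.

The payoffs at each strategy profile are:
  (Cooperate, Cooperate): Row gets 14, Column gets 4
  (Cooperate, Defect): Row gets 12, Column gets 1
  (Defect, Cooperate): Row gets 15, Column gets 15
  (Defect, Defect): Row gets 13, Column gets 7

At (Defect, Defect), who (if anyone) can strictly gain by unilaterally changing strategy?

Column

Row at (Defect, Defect) earns 13; deviating to Cooperate yields 12 — not better.
Column earns 7; deviating to Cooperate yields 15 — a strict improvement.
Only Column has a strictly profitable deviation.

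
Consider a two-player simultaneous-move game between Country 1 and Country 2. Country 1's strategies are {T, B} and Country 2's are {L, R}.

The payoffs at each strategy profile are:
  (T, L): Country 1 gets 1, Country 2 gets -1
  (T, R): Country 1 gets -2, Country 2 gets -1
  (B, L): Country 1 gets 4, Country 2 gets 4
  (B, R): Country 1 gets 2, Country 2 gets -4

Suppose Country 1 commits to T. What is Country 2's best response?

Against T, Country 2 earns -1 from L and -1 from R.
So either strategy is a best response.

either — both L and R are best responses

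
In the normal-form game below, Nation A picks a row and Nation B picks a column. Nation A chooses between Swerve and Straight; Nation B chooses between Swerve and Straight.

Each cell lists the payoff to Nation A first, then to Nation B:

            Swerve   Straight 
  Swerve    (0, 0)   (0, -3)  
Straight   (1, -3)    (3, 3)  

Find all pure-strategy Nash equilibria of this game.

(Straight, Straight)

(Swerve, Swerve): Nation A prefers Straight (1 > 0) — not an equilibrium.
(Swerve, Straight): Nation A prefers Straight (3 > 0); Nation B prefers Swerve (0 > -3) — not an equilibrium.
(Straight, Swerve): Nation B prefers Straight (3 > -3) — not an equilibrium.
(Straight, Straight): Nation A gets 3 ≥ 0 from Swerve, and Nation B gets 3 ≥ -3 from Swerve — Nash equilibrium.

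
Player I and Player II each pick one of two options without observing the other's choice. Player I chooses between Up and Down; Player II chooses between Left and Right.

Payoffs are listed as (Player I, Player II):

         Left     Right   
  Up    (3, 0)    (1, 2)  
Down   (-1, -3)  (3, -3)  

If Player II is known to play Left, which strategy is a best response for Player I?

Against Left, Player I earns 3 from Up and -1 from Down.
So Up is the best response.

Up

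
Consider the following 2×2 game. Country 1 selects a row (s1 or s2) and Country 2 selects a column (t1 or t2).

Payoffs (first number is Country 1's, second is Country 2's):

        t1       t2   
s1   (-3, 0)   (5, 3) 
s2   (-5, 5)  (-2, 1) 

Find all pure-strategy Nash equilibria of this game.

(s1, t2)

(s1, t1): Country 2 prefers t2 (3 > 0) — not an equilibrium.
(s1, t2): Country 1 gets 5 ≥ -2 from s2, and Country 2 gets 3 ≥ 0 from t1 — Nash equilibrium.
(s2, t1): Country 1 prefers s1 (-3 > -5) — not an equilibrium.
(s2, t2): Country 1 prefers s1 (5 > -2); Country 2 prefers t1 (5 > 1) — not an equilibrium.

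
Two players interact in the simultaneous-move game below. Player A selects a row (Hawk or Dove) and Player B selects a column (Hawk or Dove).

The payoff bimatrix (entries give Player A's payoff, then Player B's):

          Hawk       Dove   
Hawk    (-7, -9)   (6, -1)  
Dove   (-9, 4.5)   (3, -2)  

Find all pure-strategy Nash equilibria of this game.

(Hawk, Dove)

(Hawk, Hawk): Player B prefers Dove (-1 > -9) — not an equilibrium.
(Hawk, Dove): Player A gets 6 ≥ 3 from Dove, and Player B gets -1 ≥ -9 from Hawk — Nash equilibrium.
(Dove, Hawk): Player A prefers Hawk (-7 > -9) — not an equilibrium.
(Dove, Dove): Player A prefers Hawk (6 > 3); Player B prefers Hawk (4.5 > -2) — not an equilibrium.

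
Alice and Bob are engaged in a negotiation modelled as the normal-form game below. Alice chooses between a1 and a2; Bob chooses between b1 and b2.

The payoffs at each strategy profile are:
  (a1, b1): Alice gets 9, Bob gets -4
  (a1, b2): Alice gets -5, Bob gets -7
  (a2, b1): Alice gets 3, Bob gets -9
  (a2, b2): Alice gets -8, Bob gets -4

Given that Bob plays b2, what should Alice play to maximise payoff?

Against b2, Alice earns -5 from a1 and -8 from a2.
So a1 is the best response.

a1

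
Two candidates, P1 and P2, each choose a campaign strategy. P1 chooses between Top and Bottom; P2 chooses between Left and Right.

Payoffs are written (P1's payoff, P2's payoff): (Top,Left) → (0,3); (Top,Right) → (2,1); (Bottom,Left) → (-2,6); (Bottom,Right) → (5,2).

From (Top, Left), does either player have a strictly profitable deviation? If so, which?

P1 at (Top, Left) earns 0; deviating to Bottom yields -2 — not better.
P2 earns 3; deviating to Right yields 1 — not better.
Neither player can strictly improve; the profile is a Nash equilibrium.

Neither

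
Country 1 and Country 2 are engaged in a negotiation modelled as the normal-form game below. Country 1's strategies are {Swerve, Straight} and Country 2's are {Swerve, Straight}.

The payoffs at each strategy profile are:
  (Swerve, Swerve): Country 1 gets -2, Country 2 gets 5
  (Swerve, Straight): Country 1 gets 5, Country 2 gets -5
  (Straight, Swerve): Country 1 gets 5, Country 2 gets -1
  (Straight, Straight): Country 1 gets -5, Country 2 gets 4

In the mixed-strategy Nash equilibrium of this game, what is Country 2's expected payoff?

First find x, the probability Country 1 plays Swerve, from Country 2's indifference between Swerve and Straight: 5x − (1−x) = −5x + 4(1−x), giving x = 1/3.
Since Country 2 is indifferent in equilibrium, Country 2's expected payoff equals the payoff from either column against (1/3, 2/3). Using Swerve: 5(1/3) − (2/3) = 1.

1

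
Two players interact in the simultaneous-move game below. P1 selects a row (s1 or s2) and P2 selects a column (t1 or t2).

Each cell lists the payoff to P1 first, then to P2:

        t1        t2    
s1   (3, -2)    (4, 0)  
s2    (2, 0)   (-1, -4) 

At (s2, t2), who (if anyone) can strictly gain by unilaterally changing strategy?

P1 at (s2, t2) earns -1; deviating to s1 yields 4 — a strict improvement.
P2 earns -4; deviating to t1 yields 0 — a strict improvement.
Both P1 and P2 have strictly profitable deviations.

Both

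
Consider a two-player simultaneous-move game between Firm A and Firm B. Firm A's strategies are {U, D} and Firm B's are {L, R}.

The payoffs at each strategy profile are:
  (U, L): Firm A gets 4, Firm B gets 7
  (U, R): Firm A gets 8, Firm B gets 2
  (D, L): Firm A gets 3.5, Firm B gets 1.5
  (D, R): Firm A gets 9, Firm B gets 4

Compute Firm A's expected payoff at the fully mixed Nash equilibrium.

First find q, the probability Firm B plays L, from Firm A's indifference between U and D: 4q + 8(1−q) = 3.5q + 9(1−q), giving q = 2/3.
Since Firm A is indifferent in equilibrium, Firm A's expected payoff equals the payoff from either row against (2/3, 1/3). Using U: 4(2/3) + 8(1/3) = 16/3.

16/3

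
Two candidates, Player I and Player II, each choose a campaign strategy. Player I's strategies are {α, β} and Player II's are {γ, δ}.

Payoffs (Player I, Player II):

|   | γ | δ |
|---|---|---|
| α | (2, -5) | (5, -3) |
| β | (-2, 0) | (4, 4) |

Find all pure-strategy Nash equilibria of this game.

(α, γ): Player II prefers δ (-3 > -5) — not an equilibrium.
(α, δ): Player I gets 5 ≥ 4 from β, and Player II gets -3 ≥ -5 from γ — Nash equilibrium.
(β, γ): Player I prefers α (2 > -2); Player II prefers δ (4 > 0) — not an equilibrium.
(β, δ): Player I prefers α (5 > 4) — not an equilibrium.

(α, δ)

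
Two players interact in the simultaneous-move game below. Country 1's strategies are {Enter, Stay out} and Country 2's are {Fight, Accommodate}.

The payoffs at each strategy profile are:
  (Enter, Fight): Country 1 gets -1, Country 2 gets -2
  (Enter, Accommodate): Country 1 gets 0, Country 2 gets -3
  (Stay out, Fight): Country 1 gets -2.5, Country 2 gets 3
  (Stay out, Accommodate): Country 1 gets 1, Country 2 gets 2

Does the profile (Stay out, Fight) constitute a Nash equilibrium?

At (Stay out, Fight), Country 1 earns -2.5; switching to Enter would give -1, so Country 1 would deviate.
Country 2 earns 3; switching to Accommodate would give 2, so Country 2 has no profitable deviation.
Since at least one player can profitably deviate, this is not a Nash equilibrium.

No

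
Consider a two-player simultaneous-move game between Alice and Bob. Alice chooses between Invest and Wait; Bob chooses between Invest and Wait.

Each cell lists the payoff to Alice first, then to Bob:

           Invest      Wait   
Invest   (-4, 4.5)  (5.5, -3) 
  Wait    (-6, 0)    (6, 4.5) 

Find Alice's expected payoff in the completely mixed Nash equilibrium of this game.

First find q, the probability Bob plays Invest, from Alice's indifference between Invest and Wait: −4q + 5.5(1−q) = −6q + 6(1−q), giving q = 1/5.
Since Alice is indifferent in equilibrium, Alice's expected payoff equals the payoff from either row against (1/5, 4/5). Using Invest: −4(1/5) + 5.5(4/5) = 18/5.

18/5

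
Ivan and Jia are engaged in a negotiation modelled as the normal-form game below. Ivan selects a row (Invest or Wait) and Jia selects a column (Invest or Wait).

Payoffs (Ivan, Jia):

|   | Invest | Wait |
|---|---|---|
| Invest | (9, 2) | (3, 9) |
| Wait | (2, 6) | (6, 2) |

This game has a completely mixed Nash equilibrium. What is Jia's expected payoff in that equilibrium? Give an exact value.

First find x, the probability Ivan plays Invest, from Jia's indifference between Invest and Wait: 2x + 6(1−x) = 9x + 2(1−x), giving x = 4/11.
Since Jia is indifferent in equilibrium, Jia's expected payoff equals the payoff from either column against (4/11, 7/11). Using Invest: 2(4/11) + 6(7/11) = 50/11.

50/11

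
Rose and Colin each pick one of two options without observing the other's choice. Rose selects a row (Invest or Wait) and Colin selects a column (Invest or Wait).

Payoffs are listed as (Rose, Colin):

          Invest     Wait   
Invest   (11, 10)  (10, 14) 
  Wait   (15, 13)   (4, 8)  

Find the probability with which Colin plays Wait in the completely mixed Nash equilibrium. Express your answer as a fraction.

Let y be the probability that Colin plays Invest. In a completely mixed equilibrium, Rose must be indifferent between Invest and Wait.
Rose's expected payoff from Invest is 11y + 10(1−y); from Wait it is 15y + 4(1−y).
Setting these equal: y + 10 = 11y + 4, so y = 3/5.
Therefore Colin plays Wait with probability 1 − 3/5 = 2/5.

2/5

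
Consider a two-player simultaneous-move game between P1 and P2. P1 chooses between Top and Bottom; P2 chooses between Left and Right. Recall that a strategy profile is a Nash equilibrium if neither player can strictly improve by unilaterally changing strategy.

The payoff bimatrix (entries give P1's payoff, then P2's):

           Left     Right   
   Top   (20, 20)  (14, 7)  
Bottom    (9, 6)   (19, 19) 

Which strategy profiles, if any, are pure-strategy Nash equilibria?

(Top, Left): P1 gets 20 ≥ 9 from Bottom, and P2 gets 20 ≥ 7 from Right — Nash equilibrium.
(Top, Right): P1 prefers Bottom (19 > 14); P2 prefers Left (20 > 7) — not an equilibrium.
(Bottom, Left): P1 prefers Top (20 > 9); P2 prefers Right (19 > 6) — not an equilibrium.
(Bottom, Right): P1 gets 19 ≥ 14 from Top, and P2 gets 19 ≥ 6 from Left — Nash equilibrium.

(Top, Left) and (Bottom, Right)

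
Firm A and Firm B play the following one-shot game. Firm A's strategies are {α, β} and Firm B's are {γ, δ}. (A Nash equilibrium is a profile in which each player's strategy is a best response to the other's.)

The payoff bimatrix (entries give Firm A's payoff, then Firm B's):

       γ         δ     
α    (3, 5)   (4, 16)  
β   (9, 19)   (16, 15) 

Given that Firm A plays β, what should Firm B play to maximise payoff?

γ

Against β, Firm B earns 19 from γ and 15 from δ.
So γ is the best response.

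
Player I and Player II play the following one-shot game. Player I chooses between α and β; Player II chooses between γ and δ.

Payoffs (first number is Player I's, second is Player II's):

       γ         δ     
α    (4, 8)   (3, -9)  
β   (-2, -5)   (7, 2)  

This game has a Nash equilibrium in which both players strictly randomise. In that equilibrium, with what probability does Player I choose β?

Let x be the probability that Player I plays α. In a completely mixed equilibrium, Player II must be indifferent between γ and δ.
Player II's expected payoff from γ is 8x − 5(1−x); from δ it is −9x + 2(1−x).
Setting these equal: 13x − 5 = −11x + 2, so x = 7/24.
Therefore Player I plays β with probability 1 − 7/24 = 17/24.

17/24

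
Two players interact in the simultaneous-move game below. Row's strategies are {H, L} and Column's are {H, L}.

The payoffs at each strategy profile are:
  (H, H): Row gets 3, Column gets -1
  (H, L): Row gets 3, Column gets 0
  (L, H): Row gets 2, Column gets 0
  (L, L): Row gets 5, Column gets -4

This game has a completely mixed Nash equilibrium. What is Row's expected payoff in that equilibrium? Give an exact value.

3

First find q, the probability Column plays H, from Row's indifference between H and L: 3q + 3(1−q) = 2q + 5(1−q), giving q = 2/3.
Since Row is indifferent in equilibrium, Row's expected payoff equals the payoff from either row against (2/3, 1/3). Using H: 3(2/3) + 3(1/3) = 3.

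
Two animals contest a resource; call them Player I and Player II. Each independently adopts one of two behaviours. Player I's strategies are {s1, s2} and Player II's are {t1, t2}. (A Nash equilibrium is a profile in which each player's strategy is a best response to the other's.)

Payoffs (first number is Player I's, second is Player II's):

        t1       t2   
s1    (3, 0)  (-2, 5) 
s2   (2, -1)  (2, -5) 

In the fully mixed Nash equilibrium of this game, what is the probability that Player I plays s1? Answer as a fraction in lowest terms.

4/9

Let x be the probability that Player I plays s1. In a completely mixed equilibrium, Player II must be indifferent between t1 and t2.
Player II's expected payoff from t1 is −(1−x); from t2 it is 5x − 5(1−x).
Setting these equal: x − 1 = 10x − 5, so x = 4/9.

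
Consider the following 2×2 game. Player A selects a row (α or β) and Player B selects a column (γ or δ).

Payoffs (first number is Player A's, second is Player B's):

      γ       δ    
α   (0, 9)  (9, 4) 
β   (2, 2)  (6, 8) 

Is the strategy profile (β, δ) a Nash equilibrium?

No

At (β, δ), Player A earns 6; switching to α would give 9, so Player A would deviate.
Player B earns 8; switching to γ would give 2, so Player B has no profitable deviation.
Since at least one player can profitably deviate, this is not a Nash equilibrium.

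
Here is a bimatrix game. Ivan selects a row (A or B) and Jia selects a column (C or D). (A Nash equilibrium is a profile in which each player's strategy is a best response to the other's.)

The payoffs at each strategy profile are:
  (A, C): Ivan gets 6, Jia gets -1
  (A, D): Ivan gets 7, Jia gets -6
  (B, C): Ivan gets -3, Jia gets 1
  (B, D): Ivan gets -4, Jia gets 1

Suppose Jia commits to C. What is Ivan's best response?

A

Against C, Ivan earns 6 from A and -3 from B.
So A is the best response.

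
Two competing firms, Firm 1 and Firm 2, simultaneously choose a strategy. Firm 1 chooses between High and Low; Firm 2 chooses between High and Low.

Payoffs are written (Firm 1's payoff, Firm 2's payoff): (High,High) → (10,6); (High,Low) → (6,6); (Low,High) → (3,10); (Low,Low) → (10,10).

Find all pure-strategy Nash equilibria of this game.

(High, High): Firm 1 gets 10 ≥ 3 from Low, and Firm 2 gets 6 ≥ 6 from Low — Nash equilibrium.
(High, Low): Firm 1 prefers Low (10 > 6) — not an equilibrium.
(Low, High): Firm 1 prefers High (10 > 3) — not an equilibrium.
(Low, Low): Firm 1 gets 10 ≥ 6 from High, and Firm 2 gets 10 ≥ 10 from High — Nash equilibrium.

(High, High) and (Low, Low)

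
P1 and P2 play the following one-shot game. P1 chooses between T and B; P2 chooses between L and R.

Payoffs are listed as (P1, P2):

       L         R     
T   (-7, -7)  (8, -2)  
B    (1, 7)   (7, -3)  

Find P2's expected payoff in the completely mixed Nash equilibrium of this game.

First find x, the probability P1 plays T, from P2's indifference between L and R: −7x + 7(1−x) = −2x − 3(1−x), giving x = 2/3.
Since P2 is indifferent in equilibrium, P2's expected payoff equals the payoff from either column against (2/3, 1/3). Using L: −7(2/3) + 7(1/3) = -7/3.

-7/3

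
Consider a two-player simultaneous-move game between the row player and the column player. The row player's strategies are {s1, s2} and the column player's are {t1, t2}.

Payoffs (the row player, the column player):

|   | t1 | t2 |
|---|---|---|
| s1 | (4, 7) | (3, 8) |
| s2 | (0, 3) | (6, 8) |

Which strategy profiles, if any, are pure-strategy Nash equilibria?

(s1, t1): the column player prefers t2 (8 > 7) — not an equilibrium.
(s1, t2): the row player prefers s2 (6 > 3) — not an equilibrium.
(s2, t1): the row player prefers s1 (4 > 0); the column player prefers t2 (8 > 3) — not an equilibrium.
(s2, t2): the row player gets 6 ≥ 3 from s1, and the column player gets 8 ≥ 3 from t1 — Nash equilibrium.

(s2, t2)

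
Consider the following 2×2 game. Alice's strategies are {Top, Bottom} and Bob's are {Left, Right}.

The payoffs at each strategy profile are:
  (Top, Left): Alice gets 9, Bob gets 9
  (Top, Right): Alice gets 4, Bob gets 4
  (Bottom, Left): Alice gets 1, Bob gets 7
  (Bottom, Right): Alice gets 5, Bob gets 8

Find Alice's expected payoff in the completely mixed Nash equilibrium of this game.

First find y, the probability Bob plays Left, from Alice's indifference between Top and Bottom: 9y + 4(1−y) = y + 5(1−y), giving y = 1/9.
Since Alice is indifferent in equilibrium, Alice's expected payoff equals the payoff from either row against (1/9, 8/9). Using Top: 9(1/9) + 4(8/9) = 41/9.

41/9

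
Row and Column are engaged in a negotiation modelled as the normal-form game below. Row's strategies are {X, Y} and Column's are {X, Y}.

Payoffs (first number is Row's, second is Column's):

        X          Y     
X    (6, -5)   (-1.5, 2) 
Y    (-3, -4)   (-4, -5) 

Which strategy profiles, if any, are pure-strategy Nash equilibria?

(X, X): Column prefers Y (2 > -5) — not an equilibrium.
(X, Y): Row gets -1.5 ≥ -4 from Y, and Column gets 2 ≥ -5 from X — Nash equilibrium.
(Y, X): Row prefers X (6 > -3) — not an equilibrium.
(Y, Y): Row prefers X (-1.5 > -4); Column prefers X (-4 > -5) — not an equilibrium.

(X, Y)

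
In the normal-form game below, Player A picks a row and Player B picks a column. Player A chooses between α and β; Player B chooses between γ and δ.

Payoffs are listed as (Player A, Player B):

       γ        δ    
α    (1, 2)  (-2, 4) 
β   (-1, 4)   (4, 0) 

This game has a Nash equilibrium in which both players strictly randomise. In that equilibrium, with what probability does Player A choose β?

Let x be the probability that Player A plays α. In a completely mixed equilibrium, Player B must be indifferent between γ and δ.
Player B's expected payoff from γ is 2x + 4(1−x); from δ it is 4x.
Setting these equal: −2x + 4 = 4x, so x = 2/3.
Therefore Player A plays β with probability 1 − 2/3 = 1/3.

1/3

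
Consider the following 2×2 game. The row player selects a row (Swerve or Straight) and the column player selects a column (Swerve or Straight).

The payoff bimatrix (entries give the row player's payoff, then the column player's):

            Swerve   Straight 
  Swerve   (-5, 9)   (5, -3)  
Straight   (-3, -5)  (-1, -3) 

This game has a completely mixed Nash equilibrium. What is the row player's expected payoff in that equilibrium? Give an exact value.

First find y, the probability the column player plays Swerve, from the row player's indifference between Swerve and Straight: −5y + 5(1−y) = −3y − (1−y), giving y = 3/4.
Since the row player is indifferent in equilibrium, the row player's expected payoff equals the payoff from either row against (3/4, 1/4). Using Swerve: −5(3/4) + 5(1/4) = -5/2.

-5/2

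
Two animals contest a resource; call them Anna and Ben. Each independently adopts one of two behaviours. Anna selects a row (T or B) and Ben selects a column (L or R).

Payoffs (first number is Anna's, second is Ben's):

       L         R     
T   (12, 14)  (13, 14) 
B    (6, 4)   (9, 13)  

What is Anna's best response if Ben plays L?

Against L, Anna earns 12 from T and 6 from B.
So T is the best response.

T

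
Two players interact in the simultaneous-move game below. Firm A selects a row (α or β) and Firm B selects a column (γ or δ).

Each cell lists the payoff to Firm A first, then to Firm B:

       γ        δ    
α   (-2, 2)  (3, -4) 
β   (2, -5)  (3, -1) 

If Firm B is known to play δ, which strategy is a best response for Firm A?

Against δ, Firm A earns 3 from α and 3 from β.
So either strategy is a best response.

either — both α and β are best responses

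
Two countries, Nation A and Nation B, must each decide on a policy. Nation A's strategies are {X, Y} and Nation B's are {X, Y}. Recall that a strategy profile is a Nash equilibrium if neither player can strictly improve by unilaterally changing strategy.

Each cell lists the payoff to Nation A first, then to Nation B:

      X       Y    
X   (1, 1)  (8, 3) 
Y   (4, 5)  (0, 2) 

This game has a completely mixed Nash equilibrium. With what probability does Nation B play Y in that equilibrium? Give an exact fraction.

3/11

Let q be the probability that Nation B plays X. In a completely mixed equilibrium, Nation A must be indifferent between X and Y.
Nation A's expected payoff from X is q + 8(1−q); from Y it is 4q.
Setting these equal: −7q + 8 = 4q, so q = 8/11.
Therefore Nation B plays Y with probability 1 − 8/11 = 3/11.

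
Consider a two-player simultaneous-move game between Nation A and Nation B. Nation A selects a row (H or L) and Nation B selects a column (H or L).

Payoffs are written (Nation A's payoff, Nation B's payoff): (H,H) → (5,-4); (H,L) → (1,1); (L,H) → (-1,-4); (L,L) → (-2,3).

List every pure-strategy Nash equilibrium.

(H, L)

(H, H): Nation B prefers L (1 > -4) — not an equilibrium.
(H, L): Nation A gets 1 ≥ -2 from L, and Nation B gets 1 ≥ -4 from H — Nash equilibrium.
(L, H): Nation A prefers H (5 > -1); Nation B prefers L (3 > -4) — not an equilibrium.
(L, L): Nation A prefers H (1 > -2) — not an equilibrium.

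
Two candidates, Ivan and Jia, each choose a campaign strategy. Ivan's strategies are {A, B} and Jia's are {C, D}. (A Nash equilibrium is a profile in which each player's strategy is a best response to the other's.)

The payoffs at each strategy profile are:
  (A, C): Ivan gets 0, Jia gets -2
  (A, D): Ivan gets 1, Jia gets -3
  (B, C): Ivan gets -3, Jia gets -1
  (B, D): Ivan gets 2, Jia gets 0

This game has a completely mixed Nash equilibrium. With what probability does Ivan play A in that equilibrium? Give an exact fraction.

Let x be the probability that Ivan plays A. In a completely mixed equilibrium, Jia must be indifferent between C and D.
Jia's expected payoff from C is −2x − (1−x); from D it is −3x.
Setting these equal: −x − 1 = −3x, so x = 1/2.

1/2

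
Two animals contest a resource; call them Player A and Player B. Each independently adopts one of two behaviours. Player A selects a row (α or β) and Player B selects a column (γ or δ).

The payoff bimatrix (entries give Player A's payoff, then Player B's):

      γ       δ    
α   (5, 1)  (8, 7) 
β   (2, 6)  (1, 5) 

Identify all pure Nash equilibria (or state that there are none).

(α, γ): Player B prefers δ (7 > 1) — not an equilibrium.
(α, δ): Player A gets 8 ≥ 1 from β, and Player B gets 7 ≥ 1 from γ — Nash equilibrium.
(β, γ): Player A prefers α (5 > 2) — not an equilibrium.
(β, δ): Player A prefers α (8 > 1); Player B prefers γ (6 > 5) — not an equilibrium.

(α, δ)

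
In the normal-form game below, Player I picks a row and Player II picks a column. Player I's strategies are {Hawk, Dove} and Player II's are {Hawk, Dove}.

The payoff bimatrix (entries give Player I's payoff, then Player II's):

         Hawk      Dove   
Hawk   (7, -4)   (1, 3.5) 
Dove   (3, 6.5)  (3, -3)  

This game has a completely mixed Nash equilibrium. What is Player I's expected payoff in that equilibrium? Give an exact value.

First find y, the probability Player II plays Hawk, from Player I's indifference between Hawk and Dove: 7y + (1−y) = 3y + 3(1−y), giving y = 1/3.
Since Player I is indifferent in equilibrium, Player I's expected payoff equals the payoff from either row against (1/3, 2/3). Using Hawk: 7(1/3) + (2/3) = 3.

3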